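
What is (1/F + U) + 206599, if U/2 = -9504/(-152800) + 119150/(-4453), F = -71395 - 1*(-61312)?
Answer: 44282466891751006/214395585225 ≈ 2.0655e+5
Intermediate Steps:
F = -10083 (F = -71395 + 61312 = -10083)
U = -1135237418/21263075 (U = 2*(-9504/(-152800) + 119150/(-4453)) = 2*(-9504*(-1/152800) + 119150*(-1/4453)) = 2*(297/4775 - 119150/4453) = 2*(-567618709/21263075) = -1135237418/21263075 ≈ -53.390)
(1/F + U) + 206599 = (1/(-10083) - 1135237418/21263075) + 206599 = (-1/10083 - 1135237418/21263075) + 206599 = -11446620148769/214395585225 + 206599 = 44282466891751006/214395585225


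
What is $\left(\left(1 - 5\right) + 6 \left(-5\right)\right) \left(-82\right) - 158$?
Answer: $2630$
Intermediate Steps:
$\left(\left(1 - 5\right) + 6 \left(-5\right)\right) \left(-82\right) - 158 = \left(\left(1 - 5\right) - 30\right) \left(-82\right) - 158 = \left(-4 - 30\right) \left(-82\right) - 158 = \left(-34\right) \left(-82\right) - 158 = 2788 - 158 = 2630$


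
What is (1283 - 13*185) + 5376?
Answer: 4254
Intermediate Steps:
(1283 - 13*185) + 5376 = (1283 - 2405) + 5376 = -1122 + 5376 = 4254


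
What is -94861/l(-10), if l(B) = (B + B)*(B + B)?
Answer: -94861/400 ≈ -237.15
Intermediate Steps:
l(B) = 4*B**2 (l(B) = (2*B)*(2*B) = 4*B**2)
-94861/l(-10) = -94861/(4*(-10)**2) = -94861/(4*100) = -94861/400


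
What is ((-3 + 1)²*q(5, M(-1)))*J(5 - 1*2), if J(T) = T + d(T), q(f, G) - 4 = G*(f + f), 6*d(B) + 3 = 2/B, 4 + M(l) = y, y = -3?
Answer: -2068/3 ≈ -689.33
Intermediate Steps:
M(l) = -7 (M(l) = -4 - 3 = -7)
d(B) = -½ + 1/(3*B) (d(B) = -½ + (2/B)/6 = -½ + 1/(3*B))
q(f, G) = 4 + 2*G*f (q(f, G) = 4 + G*(f + f) = 4 + G*(2*f) = 4 + 2*G*f)
J(T) = T + (2 - 3*T)/(6*T)
((-3 + 1)²*q(5, M(-1)))*J(5 - 1*2) = ((-3 + 1)²*(4 + 2*(-7)*5))*(-½ + (5 - 1*2) + 1/(3*(5 - 1*2))) = ((-2)²*(4 - 70))*(-½ + (5 - 2) + 1/(3*(5 - 2))) = (4*(-66))*(-½ + 3 + (⅓)/3) = -264*(-½ + 3 + (⅓)*(⅓)) = -264*(-½ + 3 + ⅑) = -264*47/18 = -2068/3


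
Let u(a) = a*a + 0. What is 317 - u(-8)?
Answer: 253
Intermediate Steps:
u(a) = a**2 (u(a) = a**2 + 0 = a**2)
317 - u(-8) = 317 - 1*(-8)**2 = 317 - 1*64 = 317 - 64 = 253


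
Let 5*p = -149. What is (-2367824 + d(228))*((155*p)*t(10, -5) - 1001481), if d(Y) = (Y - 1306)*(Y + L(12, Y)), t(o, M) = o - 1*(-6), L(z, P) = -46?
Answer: 2757308647700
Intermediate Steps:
t(o, M) = 6 + o (t(o, M) = o + 6 = 6 + o)
p = -149/5 (p = (1/5)*(-149) = -149/5 ≈ -29.800)
d(Y) = (-1306 + Y)*(-46 + Y) (d(Y) = (Y - 1306)*(Y - 46) = (-1306 + Y)*(-46 + Y))
(-2367824 + d(228))*((155*p)*t(10, -5) - 1001481) = (-2367824 + (60076 + 228**2 - 1352*228))*((155*(-149/5))*(6 + 10) - 1001481) = (-2367824 + (60076 + 51984 - 308256))*(-4619*16 - 1001481) = (-2367824 - 196196)*(-73904 - 1001481) = -2564020*(-1075385) = 2757308647700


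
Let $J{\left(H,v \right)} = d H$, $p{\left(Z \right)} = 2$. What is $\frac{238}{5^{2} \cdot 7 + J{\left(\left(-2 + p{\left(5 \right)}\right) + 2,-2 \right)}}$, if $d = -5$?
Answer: $\frac{238}{165} \approx 1.4424$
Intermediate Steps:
$J{\left(H,v \right)} = - 5 H$
$\frac{238}{5^{2} \cdot 7 + J{\left(\left(-2 + p{\left(5 \right)}\right) + 2,-2 \right)}} = \frac{238}{5^{2} \cdot 7 - 5 \left(\left(-2 + 2\right) + 2\right)} = \frac{238}{25 \cdot 7 - 5 \left(0 + 2\right)} = \frac{238}{175 - 10} = \frac{238}{165}$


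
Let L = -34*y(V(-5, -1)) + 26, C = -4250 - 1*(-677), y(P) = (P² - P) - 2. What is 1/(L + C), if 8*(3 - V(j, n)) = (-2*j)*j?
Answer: -8/48589 ≈ -0.00016465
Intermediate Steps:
V(j, n) = 3 + j²/4 (V(j, n) = 3 - (-2*j)*j/8 = 3 - (-1)*j²/4 = 3 + j²/4)
y(P) = -2 + P² - P
C = -3573 (C = -4250 + 677 = -3573)
L = -20005/8 (L = -34*(-2 + (3 + (¼)*(-5)²)² - (3 + (¼)*(-5)²)) + 26 = -34*(-2 + (3 + (¼)*25)² - (3 + (¼)*25)) + 26 = -34*(-2 + (3 + 25/4)² - (3 + 25/4)) + 26 = -34*(-2 + (37/4)² - 1*37/4) + 26 = -34*(-2 + 1369/16 - 37/4) + 26 = -34*1189/16 + 26 = -20213/8 + 26 = -20005/8 ≈ -2500.6)
1/(L + C) = 1/(-20005/8 - 3573) = 1/(-48589/8) = -8/48589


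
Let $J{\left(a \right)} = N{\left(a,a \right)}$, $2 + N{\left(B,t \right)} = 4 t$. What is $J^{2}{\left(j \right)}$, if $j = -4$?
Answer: $324$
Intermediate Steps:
$N{\left(B,t \right)} = -2 + 4 t$
$J{\left(a \right)} = -2 + 4 a$
$J^{2}{\left(j \right)} = \left(-2 + 4 \left(-4\right)\right)^{2} = \left(-2 - 16\right)^{2} = \left(-18\right)^{2} = 324$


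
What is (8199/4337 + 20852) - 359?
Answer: 88886340/4337 ≈ 20495.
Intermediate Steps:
(8199/4337 + 20852) - 359 = 90443323/4337 - 359 = 88886340/4337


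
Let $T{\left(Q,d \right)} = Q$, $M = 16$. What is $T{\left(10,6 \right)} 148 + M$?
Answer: $1496$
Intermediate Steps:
$T{\left(10,6 \right)} 148 + M = 10 \cdot 148 + 16 = 1480 + 16 = 1496$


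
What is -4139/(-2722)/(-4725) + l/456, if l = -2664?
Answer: -1427699591/244367550 ≈ -5.8424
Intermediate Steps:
-4139/(-2722)/(-4725) + l/456 = -4139/(-2722)/(-4725) - 2664/456 = -4139*(-1/2722)*(-1/4725) - 2664*1/456 = (4139/2722)*(-1/4725) - 111/19 = -4139/12861450 - 111/19 = -1427699591/244367550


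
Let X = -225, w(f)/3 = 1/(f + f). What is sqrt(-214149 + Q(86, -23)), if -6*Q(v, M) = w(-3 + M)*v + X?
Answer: I*sqrt(144738815)/26 ≈ 462.72*I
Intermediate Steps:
w(f) = 3/(2*f) (w(f) = 3/(f + f) = 3/((2*f)) = 3*(1/(2*f)) = 3/(2*f))
Q(v, M) = 75/2 - v/(4*(-3 + M)) (Q(v, M) = -((3/(2*(-3 + M)))*v - 225)/6 = -(3*v/(2*(-3 + M)) - 225)/6 = -(-225 + 3*v/(2*(-3 + M)))/6 = 75/2 - v/(4*(-3 + M)))
sqrt(-214149 + Q(86, -23)) = sqrt(-214149 + (-450 - 1*86 + 150*(-23))/(4*(-3 - 23))) = sqrt(-214149 + (1/4)*(-450 - 86 - 3450)/(-26)) = sqrt(-214149 + (1/4)*(-1/26)*(-3986)) = sqrt(-214149 + 1993/52) = sqrt(-11133755/52) = I*sqrt(144738815)/26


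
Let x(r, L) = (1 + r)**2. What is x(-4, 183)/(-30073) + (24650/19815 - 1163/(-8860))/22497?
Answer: -5657080271003/23755225469882580 ≈ -0.00023814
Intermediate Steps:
x(-4, 183)/(-30073) + (24650/19815 - 1163/(-8860))/22497 = (1 - 4)**2/(-30073) + (24650/19815 - 1163/(-8860))/22497 = (-3)**2*(-1/30073) + (24650*(1/19815) - 1163*(-1/8860))*(1/22497) = 9*(-1/30073) + (4930/3963 + 1163/8860)*(1/22497) = -9/30073 + (48288769/35112180)*(1/22497) = -9/30073 + 48288769/789918713460 = -5657080271003/23755225469882580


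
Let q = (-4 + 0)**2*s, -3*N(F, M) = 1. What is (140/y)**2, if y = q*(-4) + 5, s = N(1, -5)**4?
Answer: 128595600/116281 ≈ 1105.9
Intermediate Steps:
N(F, M) = -1/3 (N(F, M) = -1/3*1 = -1/3)
s = 1/81 (s = (-1/3)**4 = 1/81 ≈ 0.012346)
q = 16/81 (q = (-4 + 0)**2*(1/81) = (-4)**2*(1/81) = 16*(1/81) = 16/81 ≈ 0.19753)
y = 341/81 (y = (16/81)*(-4) + 5 = -64/81 + 5 = 341/81 ≈ 4.2099)
(140/y)**2 = (140/(341/81))**2 = (140*(81/341))**2 = (11340/341)**2 = 128595600/116281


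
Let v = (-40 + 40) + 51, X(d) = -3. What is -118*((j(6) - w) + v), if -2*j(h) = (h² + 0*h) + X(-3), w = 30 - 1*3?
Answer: -885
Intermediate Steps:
w = 27 (w = 30 - 3 = 27)
j(h) = 3/2 - h²/2 (j(h) = -((h² + 0*h) - 3)/2 = -((h² + 0) - 3)/2 = -(h² - 3)/2 = -(-3 + h²)/2 = 3/2 - h²/2)
v = 51 (v = 0 + 51 = 51)
-118*((j(6) - w) + v) = -118*(((3/2 - ½*6²) - 1*27) + 51) = -118*(((3/2 - ½*36) - 27) + 51) = -118*(((3/2 - 18) - 27) + 51) = -118*((-33/2 - 27) + 51) = -118*(-87/2 + 51) = -118*15/2 = -885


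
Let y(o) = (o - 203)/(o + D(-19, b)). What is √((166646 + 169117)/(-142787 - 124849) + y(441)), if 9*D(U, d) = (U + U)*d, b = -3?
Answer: 3*I*√298913481354031/60708766 ≈ 0.85436*I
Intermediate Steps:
D(U, d) = 2*U*d/9 (D(U, d) = ((U + U)*d)/9 = ((2*U)*d)/9 = (2*U*d)/9 = 2*U*d/9)
y(o) = (-203 + o)/(38/3 + o) (y(o) = (o - 203)/(o + (2/9)*(-19)*(-3)) = (-203 + o)/(o + 38/3) = (-203 + o)/(38/3 + o))
√((166646 + 169117)/(-142787 - 124849) + y(441)) = √((166646 + 169117)/(-142787 - 124849) + 3*(-203 + 441)/(38 + 3*441)) = √(335763/(-267636) + 3*238/(38 + 1323)) = √(335763*(-1/267636) + 3*238/1361) = √(-111921/89212 + 3*(1/1361)*238) = √(-111921/89212 + 714/1361) = √(-88627113/121417532) = 3*I*√298913481354031/60708766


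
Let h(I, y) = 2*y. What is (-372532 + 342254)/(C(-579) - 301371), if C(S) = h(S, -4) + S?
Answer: 15139/150979 ≈ 0.10027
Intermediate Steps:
C(S) = -8 + S (C(S) = 2*(-4) + S = -8 + S)
(-372532 + 342254)/(C(-579) - 301371) = (-372532 + 342254)/((-8 - 579) - 301371) = -30278/(-587 - 301371) = -30278/(-301958) = -30278*(-1/301958) = 15139/150979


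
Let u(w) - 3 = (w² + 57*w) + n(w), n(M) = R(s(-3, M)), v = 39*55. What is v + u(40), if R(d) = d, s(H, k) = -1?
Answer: 6027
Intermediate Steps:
v = 2145
n(M) = -1
u(w) = 2 + w² + 57*w (u(w) = 3 + ((w² + 57*w) - 1) = 3 + (-1 + w² + 57*w) = 2 + w² + 57*w)
v + u(40) = 2145 + (2 + 40² + 57*40) = 2145 + (2 + 1600 + 2280) = 2145 + 3882 = 6027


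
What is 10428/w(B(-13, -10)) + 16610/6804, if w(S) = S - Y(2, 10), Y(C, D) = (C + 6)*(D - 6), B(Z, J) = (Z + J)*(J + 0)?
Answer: 187477/3402 ≈ 55.108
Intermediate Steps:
B(Z, J) = J*(J + Z) (B(Z, J) = (J + Z)*J = J*(J + Z))
Y(C, D) = (-6 + D)*(6 + C) (Y(C, D) = (6 + C)*(-6 + D) = (-6 + D)*(6 + C))
w(S) = -32 + S (w(S) = S - (-36 - 6*2 + 6*10 + 2*10) = S - (-36 - 12 + 60 + 20) = S - 1*32 = S - 32 = -32 + S)
10428/w(B(-13, -10)) + 16610/6804 = 10428/(-32 - 10*(-10 - 13)) + 16610/6804 = 10428/(-32 - 10*(-23)) + 16610*(1/6804) = 10428/(-32 + 230) + 8305/3402 = 10428/198 + 8305/3402 = 10428*(1/198) + 8305/3402 = 158/3 + 8305/3402 = 187477/3402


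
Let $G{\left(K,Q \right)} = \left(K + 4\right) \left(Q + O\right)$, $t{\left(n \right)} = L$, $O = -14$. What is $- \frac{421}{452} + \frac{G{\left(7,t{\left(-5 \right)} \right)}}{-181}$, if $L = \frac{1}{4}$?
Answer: $- \frac{1959}{20453} \approx -0.095781$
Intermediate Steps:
$L = \frac{1}{4} \approx 0.25$
$t{\left(n \right)} = \frac{1}{4}$
$G{\left(K,Q \right)} = \left(-14 + Q\right) \left(4 + K\right)$ ($G{\left(K,Q \right)} = \left(K + 4\right) \left(Q - 14\right) = \left(4 + K\right) \left(-14 + Q\right) = \left(-14 + Q\right) \left(4 + K\right)$)
$- \frac{421}{452} + \frac{G{\left(7,t{\left(-5 \right)} \right)}}{-181} = - \frac{421}{452} + \frac{-56 - 98 + 4 \cdot \frac{1}{4} + 7 \cdot \frac{1}{4}}{-181} = \left(-421\right) \frac{1}{452} + \left(-56 - 98 + 1 + \frac{7}{4}\right) \left(- \frac{1}{181}\right) = - \frac{421}{452} - - \frac{605}{724} = - \frac{421}{452} + \frac{605}{724} = - \frac{1959}{20453}$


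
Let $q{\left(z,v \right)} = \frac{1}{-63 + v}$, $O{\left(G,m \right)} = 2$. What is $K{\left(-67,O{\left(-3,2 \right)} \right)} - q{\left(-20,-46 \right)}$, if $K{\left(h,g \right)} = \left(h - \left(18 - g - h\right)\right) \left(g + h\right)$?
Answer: $\frac{1062751}{109} \approx 9750.0$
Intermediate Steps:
$K{\left(h,g \right)} = \left(g + h\right) \left(-18 + g + 2 h\right)$ ($K{\left(h,g \right)} = \left(h - \left(18 - g - h\right)\right) \left(g + h\right) = \left(h + \left(-18 + g + h\right)\right) \left(g + h\right) = \left(-18 + g + 2 h\right) \left(g + h\right) = \left(g + h\right) \left(-18 + g + 2 h\right)$)
$K{\left(-67,O{\left(-3,2 \right)} \right)} - q{\left(-20,-46 \right)} = \left(2^{2} - 36 - -1206 + 2 \left(-67\right)^{2} + 3 \cdot 2 \left(-67\right)\right) - \frac{1}{-63 - 46} = \left(4 - 36 + 1206 + 2 \cdot 4489 - 402\right) - \frac{1}{-109} = \left(4 - 36 + 1206 + 8978 - 402\right) - - \frac{1}{109} = 9750 + \frac{1}{109} = \frac{1062751}{109}$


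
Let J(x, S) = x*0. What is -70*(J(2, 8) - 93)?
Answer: 6510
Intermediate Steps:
J(x, S) = 0
-70*(J(2, 8) - 93) = -70*(0 - 93) = -70*(-93) = 6510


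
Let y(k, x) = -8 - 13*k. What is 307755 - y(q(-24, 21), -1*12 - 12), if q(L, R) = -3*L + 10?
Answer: 308829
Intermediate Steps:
q(L, R) = 10 - 3*L
307755 - y(q(-24, 21), -1*12 - 12) = 307755 - (-8 - 13*(10 - 3*(-24))) = 307755 - (-8 - 13*(10 + 72)) = 307755 - (-8 - 13*82) = 307755 - (-8 - 1066) = 307755 - 1*(-1074) = 307755 + 1074 = 308829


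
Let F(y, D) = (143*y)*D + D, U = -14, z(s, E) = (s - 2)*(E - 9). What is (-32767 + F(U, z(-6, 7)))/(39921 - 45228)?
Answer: 64783/5307 ≈ 12.207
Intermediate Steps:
z(s, E) = (-9 + E)*(-2 + s) (z(s, E) = (-2 + s)*(-9 + E) = (-9 + E)*(-2 + s))
F(y, D) = D + 143*D*y (F(y, D) = 143*D*y + D = D + 143*D*y)
(-32767 + F(U, z(-6, 7)))/(39921 - 45228) = (-32767 + (18 - 9*(-6) - 2*7 + 7*(-6))*(1 + 143*(-14)))/(39921 - 45228) = (-32767 + (18 + 54 - 14 - 42)*(1 - 2002))/(-5307) = (-32767 + 16*(-2001))*(-1/5307) = (-32767 - 32016)*(-1/5307) = -64783*(-1/5307) = 64783/5307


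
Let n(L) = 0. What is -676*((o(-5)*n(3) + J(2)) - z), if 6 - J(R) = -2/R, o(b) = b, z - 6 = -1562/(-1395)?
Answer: 112892/1395 ≈ 80.926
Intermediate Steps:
z = 9932/1395 (z = 6 - 1562/(-1395) = 6 - 1562*(-1/1395) = 6 + 1562/1395 = 9932/1395 ≈ 7.1197)
J(R) = 6 + 2/R (J(R) = 6 - (-2)/R = 6 + 2/R)
-676*((o(-5)*n(3) + J(2)) - z) = -676*((-5*0 + (6 + 2/2)) - 1*9932/1395) = -676*((0 + (6 + 2*(1/2))) - 9932/1395) = -676*((0 + (6 + 1)) - 9932/1395) = -676*((0 + 7) - 9932/1395) = -676*(7 - 9932/1395) = -676*(-167/1395) = 112892/1395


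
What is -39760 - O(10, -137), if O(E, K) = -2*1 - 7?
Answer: -39751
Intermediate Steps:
O(E, K) = -9 (O(E, K) = -2 - 7 = -9)
-39760 - O(10, -137) = -39760 - 1*(-9) = -39760 + 9 = -39751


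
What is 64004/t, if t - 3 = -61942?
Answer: -64004/61939 ≈ -1.0333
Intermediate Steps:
t = -61939 (t = 3 - 61942 = -61939)
64004/t = 64004/(-61939) = 64004*(-1/61939) = -64004/61939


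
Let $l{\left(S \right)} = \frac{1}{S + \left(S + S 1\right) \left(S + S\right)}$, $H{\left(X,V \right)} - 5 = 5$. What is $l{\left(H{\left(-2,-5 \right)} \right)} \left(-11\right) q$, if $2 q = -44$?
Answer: $\frac{121}{205} \approx 0.59024$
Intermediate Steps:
$H{\left(X,V \right)} = 10$ ($H{\left(X,V \right)} = 5 + 5 = 10$)
$q = -22$ ($q = \frac{1}{2} \left(-44\right) = -22$)
$l{\left(S \right)} = \frac{1}{S + 4 S^{2}}$ ($l{\left(S \right)} = \frac{1}{S + \left(S + S\right) 2 S} = \frac{1}{S + 2 S 2 S} = \frac{1}{S + 4 S^{2}}$)
$l{\left(H{\left(-2,-5 \right)} \right)} \left(-11\right) q = \frac{1}{10 \left(1 + 4 \cdot 10\right)} \left(-11\right) \left(-22\right) = \frac{1}{10 \left(1 + 40\right)} \left(-11\right) \left(-22\right) = \frac{1}{10 \cdot 41} \left(-11\right) \left(-22\right) = \frac{1}{10} \cdot \frac{1}{41} \left(-11\right) \left(-22\right) = \frac{1}{410} \left(-11\right) \left(-22\right) = \left(- \frac{11}{410}\right) \left(-22\right) = \frac{121}{205}$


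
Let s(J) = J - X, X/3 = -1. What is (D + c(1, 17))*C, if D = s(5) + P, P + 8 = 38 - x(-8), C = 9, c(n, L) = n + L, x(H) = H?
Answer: 576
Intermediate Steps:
X = -3 (X = 3*(-1) = -3)
c(n, L) = L + n
s(J) = 3 + J (s(J) = J - 1*(-3) = J + 3 = 3 + J)
P = 38 (P = -8 + (38 - 1*(-8)) = -8 + (38 + 8) = -8 + 46 = 38)
D = 46 (D = (3 + 5) + 38 = 8 + 38 = 46)
(D + c(1, 17))*C = (46 + (17 + 1))*9 = (46 + 18)*9 = 64*9 = 576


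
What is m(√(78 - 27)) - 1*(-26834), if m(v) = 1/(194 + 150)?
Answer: 9230897/344 ≈ 26834.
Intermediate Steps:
m(v) = 1/344
m(√(78 - 27)) - 1*(-26834) = 1/344 - 1*(-26834) = 1/344 + 26834 = 9230897/344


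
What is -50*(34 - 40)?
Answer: 300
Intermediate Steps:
-50*(34 - 40) = -50*(-6) = 300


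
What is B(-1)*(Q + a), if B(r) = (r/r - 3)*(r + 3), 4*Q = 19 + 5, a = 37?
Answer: -172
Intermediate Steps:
Q = 6 (Q = (19 + 5)/4 = (¼)*24 = 6)
B(r) = -6 - 2*r (B(r) = (1 - 3)*(3 + r) = -2*(3 + r) = -6 - 2*r)
B(-1)*(Q + a) = (-6 - 2*(-1))*(6 + 37) = (-6 + 2)*43 = -4*43 = -172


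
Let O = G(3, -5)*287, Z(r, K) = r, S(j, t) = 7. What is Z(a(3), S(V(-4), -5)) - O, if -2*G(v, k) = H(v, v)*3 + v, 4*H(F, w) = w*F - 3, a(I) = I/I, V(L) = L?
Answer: 4309/4 ≈ 1077.3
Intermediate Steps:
a(I) = 1
H(F, w) = -3/4 + F*w/4 (H(F, w) = (w*F - 3)/4 = (F*w - 3)/4 = (-3 + F*w)/4 = -3/4 + F*w/4)
G(v, k) = 9/8 - 3*v**2/8 - v/2 (G(v, k) = -((-3/4 + v*v/4)*3 + v)/2 = -((-3/4 + v**2/4)*3 + v)/2 = -((-9/4 + 3*v**2/4) + v)/2 = -(-9/4 + v + 3*v**2/4)/2 = 9/8 - 3*v**2/8 - v/2)
O = -4305/4 (O = (9/8 - 3/8*3**2 - 1/2*3)*287 = (9/8 - 3/8*9 - 3/2)*287 = (9/8 - 27/8 - 3/2)*287 = -15/4*287 = -4305/4 ≈ -1076.3)
Z(a(3), S(V(-4), -5)) - O = 1 - 1*(-4305/4) = 1 + 4305/4 = 4309/4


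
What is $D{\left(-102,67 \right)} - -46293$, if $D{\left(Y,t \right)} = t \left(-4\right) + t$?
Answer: $46092$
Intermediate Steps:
$D{\left(Y,t \right)} = - 3 t$ ($D{\left(Y,t \right)} = - 4 t + t = - 3 t$)
$D{\left(-102,67 \right)} - -46293 = \left(-3\right) 67 - -46293 = -201 + 46293 = 46092$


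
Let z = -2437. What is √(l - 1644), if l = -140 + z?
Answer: 3*I*√469 ≈ 64.969*I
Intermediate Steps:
l = -2577 (l = -140 - 2437 = -2577)
√(l - 1644) = √(-2577 - 1644) = √(-4221) = 3*I*√469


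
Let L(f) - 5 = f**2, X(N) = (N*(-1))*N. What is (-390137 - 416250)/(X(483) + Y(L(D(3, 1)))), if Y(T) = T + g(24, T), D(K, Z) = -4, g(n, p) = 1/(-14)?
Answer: 11289418/3265753 ≈ 3.4569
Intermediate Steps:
g(n, p) = -1/14
X(N) = -N**2 (X(N) = (-N)*N = -N**2)
L(f) = 5 + f**2
Y(T) = -1/14 + T (Y(T) = T - 1/14 = -1/14 + T)
(-390137 - 416250)/(X(483) + Y(L(D(3, 1)))) = (-390137 - 416250)/(-1*483**2 + (-1/14 + (5 + (-4)**2))) = -806387/(-1*233289 + (-1/14 + (5 + 16))) = -806387/(-233289 + (-1/14 + 21)) = -806387/(-233289 + 293/14) = -806387/(-3265753/14) = -806387*(-14/3265753) = 11289418/3265753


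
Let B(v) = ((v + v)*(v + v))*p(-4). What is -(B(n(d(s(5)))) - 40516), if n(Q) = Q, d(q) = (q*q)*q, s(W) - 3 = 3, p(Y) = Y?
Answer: 787012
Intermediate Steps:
s(W) = 6 (s(W) = 3 + 3 = 6)
d(q) = q**3 (d(q) = q**2*q = q**3)
B(v) = -16*v**2 (B(v) = ((v + v)*(v + v))*(-4) = ((2*v)*(2*v))*(-4) = (4*v**2)*(-4) = -16*v**2)
-(B(n(d(s(5)))) - 40516) = -(-16*(6**3)**2 - 40516) = -(-16*216**2 - 40516) = -(-16*46656 - 40516) = -(-746496 - 40516) = -1*(-787012) = 787012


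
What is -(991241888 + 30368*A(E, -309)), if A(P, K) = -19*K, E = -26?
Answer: -1169532416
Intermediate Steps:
-(991241888 + 30368*A(E, -309)) = -30368/(1/(32641 - 19*(-309))) = -30368/(1/(32641 + 5871)) = -30368/(1/38512) = -30368/1/38512 = -30368*38512 = -1169532416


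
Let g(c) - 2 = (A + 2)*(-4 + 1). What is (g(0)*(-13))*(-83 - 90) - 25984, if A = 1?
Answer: -41727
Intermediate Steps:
g(c) = -7 (g(c) = 2 + (1 + 2)*(-4 + 1) = 2 + 3*(-3) = 2 - 9 = -7)
(g(0)*(-13))*(-83 - 90) - 25984 = (-7*(-13))*(-83 - 90) - 25984 = 91*(-173) - 25984 = -15743 - 25984 = -41727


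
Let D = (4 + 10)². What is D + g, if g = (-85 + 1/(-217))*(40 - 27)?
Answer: -197266/217 ≈ -909.06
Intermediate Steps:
D = 196 (D = 14² = 196)
g = -239798/217 (g = (-85 - 1/217)*13 = -18446/217*13 = -239798/217 ≈ -1105.1)
D + g = 196 - 239798/217 = -197266/217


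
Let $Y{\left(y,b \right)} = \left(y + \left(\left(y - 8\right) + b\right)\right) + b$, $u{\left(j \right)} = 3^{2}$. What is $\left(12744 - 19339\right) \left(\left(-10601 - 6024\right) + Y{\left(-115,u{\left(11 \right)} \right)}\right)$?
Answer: $111092775$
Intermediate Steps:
$u{\left(j \right)} = 9$
$Y{\left(y,b \right)} = -8 + 2 b + 2 y$ ($Y{\left(y,b \right)} = \left(y + \left(\left(-8 + y\right) + b\right)\right) + b = \left(y + \left(-8 + b + y\right)\right) + b = \left(-8 + b + 2 y\right) + b = -8 + 2 b + 2 y$)
$\left(12744 - 19339\right) \left(\left(-10601 - 6024\right) + Y{\left(-115,u{\left(11 \right)} \right)}\right) = \left(12744 - 19339\right) \left(\left(-10601 - 6024\right) + \left(-8 + 2 \cdot 9 + 2 \left(-115\right)\right)\right) = - 6595 \left(-16625 - 220\right) = \left(-6595\right) \left(-16845\right) = 111092775$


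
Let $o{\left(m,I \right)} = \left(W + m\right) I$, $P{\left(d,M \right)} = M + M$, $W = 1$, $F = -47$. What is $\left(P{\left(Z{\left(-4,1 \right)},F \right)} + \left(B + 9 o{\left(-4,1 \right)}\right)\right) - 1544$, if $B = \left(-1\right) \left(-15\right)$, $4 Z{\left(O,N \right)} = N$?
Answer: $-1650$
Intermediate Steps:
$Z{\left(O,N \right)} = \frac{N}{4}$
$P{\left(d,M \right)} = 2 M$
$o{\left(m,I \right)} = I \left(1 + m\right)$ ($o{\left(m,I \right)} = \left(1 + m\right) I = I \left(1 + m\right)$)
$B = 15$
$\left(P{\left(Z{\left(-4,1 \right)},F \right)} + \left(B + 9 o{\left(-4,1 \right)}\right)\right) - 1544 = \left(2 \left(-47\right) + \left(15 + 9 \cdot 1 \left(1 - 4\right)\right)\right) - 1544 = \left(-94 + \left(15 + 9 \cdot 1 \left(-3\right)\right)\right) - 1544 = \left(-94 + \left(15 + 9 \left(-3\right)\right)\right) - 1544 = \left(-94 + \left(15 - 27\right)\right) - 1544 = \left(-94 - 12\right) - 1544 = -106 - 1544 = -1650$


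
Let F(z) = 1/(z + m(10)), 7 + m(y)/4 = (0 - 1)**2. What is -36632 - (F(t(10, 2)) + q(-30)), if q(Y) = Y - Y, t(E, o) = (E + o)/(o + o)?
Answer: -769271/21 ≈ -36632.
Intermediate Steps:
t(E, o) = (E + o)/(2*o) (t(E, o) = (E + o)/((2*o)) = (E + o)*(1/(2*o)) = (E + o)/(2*o))
q(Y) = 0
m(y) = -24 (m(y) = -28 + 4*(0 - 1)**2 = -28 + 4*(-1)**2 = -28 + 4*1 = -28 + 4 = -24)
F(z) = 1/(-24 + z) (F(z) = 1/(z - 24) = 1/(-24 + z))
-36632 - (F(t(10, 2)) + q(-30)) = -36632 - (1/(-24 + (1/2)*(10 + 2)/2) + 0) = -36632 - (1/(-24 + (1/2)*(1/2)*12) + 0) = -36632 - (1/(-24 + 3) + 0) = -36632 - (1/(-21) + 0) = -36632 - (-1/21 + 0) = -36632 - 1*(-1/21) = -36632 + 1/21 = -769271/21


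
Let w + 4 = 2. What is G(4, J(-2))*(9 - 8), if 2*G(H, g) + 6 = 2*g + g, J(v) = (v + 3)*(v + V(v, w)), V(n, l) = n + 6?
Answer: 0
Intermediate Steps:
w = -2 (w = -4 + 2 = -2)
V(n, l) = 6 + n
J(v) = (3 + v)*(6 + 2*v) (J(v) = (v + 3)*(v + (6 + v)) = (3 + v)*(6 + 2*v))
G(H, g) = -3 + 3*g/2 (G(H, g) = -3 + (2*g + g)/2 = -3 + (3*g)/2 = -3 + 3*g/2)
G(4, J(-2))*(9 - 8) = (-3 + 3*(18 + 2*(-2)**2 + 12*(-2))/2)*(9 - 8) = (-3 + 3*(18 + 2*4 - 24)/2)*1 = (-3 + 3*(18 + 8 - 24)/2)*1 = (-3 + (3/2)*2)*1 = (-3 + 3)*1 = 0*1 = 0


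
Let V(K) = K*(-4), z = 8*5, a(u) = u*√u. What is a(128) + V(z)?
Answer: -160 + 1024*√2 ≈ 1288.2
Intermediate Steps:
a(u) = u^(3/2)
z = 40
V(K) = -4*K
a(128) + V(z) = 128^(3/2) - 4*40 = 1024*√2 - 160 = -160 + 1024*√2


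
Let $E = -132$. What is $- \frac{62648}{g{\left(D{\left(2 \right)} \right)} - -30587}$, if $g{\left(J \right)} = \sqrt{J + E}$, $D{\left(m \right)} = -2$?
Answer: $- \frac{1916214376}{935564703} + \frac{62648 i \sqrt{134}}{935564703} \approx -2.0482 + 0.00077515 i$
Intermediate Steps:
$g{\left(J \right)} = \sqrt{-132 + J}$ ($g{\left(J \right)} = \sqrt{J - 132} = \sqrt{-132 + J}$)
$- \frac{62648}{g{\left(D{\left(2 \right)} \right)} - -30587} = - \frac{62648}{\sqrt{-132 - 2} - -30587} = - \frac{62648}{\sqrt{-134} + 30587} = - \frac{62648}{i \sqrt{134} + 30587} = - \frac{62648}{30587 + i \sqrt{134}}$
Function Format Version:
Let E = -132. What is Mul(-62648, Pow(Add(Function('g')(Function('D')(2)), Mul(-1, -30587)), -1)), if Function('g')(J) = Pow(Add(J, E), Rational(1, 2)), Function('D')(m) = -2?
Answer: Add(Rational(-1916214376, 935564703), Mul(Rational(62648, 935564703), I, Pow(134, Rational(1, 2)))) ≈ Add(-2.0482, Mul(0.00077515, I))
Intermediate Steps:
Function('g')(J) = Pow(Add(-132, J), Rational(1, 2)) (Function('g')(J) = Pow(Add(J, -132), Rational(1, 2)) = Pow(Add(-132, J), Rational(1, 2)))
Mul(-62648, Pow(Add(Function('g')(Function('D')(2)), Mul(-1, -30587)), -1)) = Mul(-62648, Pow(Add(Pow(Add(-132, -2), Rational(1, 2)), Mul(-1, -30587)), -1)) = Mul(-62648, Pow(Add(Pow(-134, Rational(1, 2)), 30587), -1)) = Mul(-62648, Pow(Add(Mul(I, Pow(134, Rational(1, 2))), 30587), -1)) = Mul(-62648, Pow(Add(30587, Mul(I, Pow(134, Rational(1, 2)))), -1))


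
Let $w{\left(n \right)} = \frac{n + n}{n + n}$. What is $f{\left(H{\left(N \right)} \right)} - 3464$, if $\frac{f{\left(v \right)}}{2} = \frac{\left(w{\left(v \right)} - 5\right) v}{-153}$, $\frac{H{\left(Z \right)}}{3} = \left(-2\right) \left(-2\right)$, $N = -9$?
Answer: $- \frac{176632}{51} \approx -3463.4$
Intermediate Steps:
$H{\left(Z \right)} = 12$ ($H{\left(Z \right)} = 3 \left(\left(-2\right) \left(-2\right)\right) = 3 \cdot 4 = 12$)
$w{\left(n \right)} = 1$ ($w{\left(n \right)} = \frac{2 n}{2 n} = 2 n \frac{1}{2 n} = 1$)
$f{\left(v \right)} = \frac{8 v}{153}$ ($f{\left(v \right)} = 2 \frac{\left(1 - 5\right) v}{-153} = 2 - 4 v \left(- \frac{1}{153}\right) = 2 \frac{4 v}{153} = \frac{8 v}{153}$)
$f{\left(H{\left(N \right)} \right)} - 3464 = \frac{8}{153} \cdot 12 - 3464 = \frac{32}{51} - 3464 = - \frac{176632}{51}$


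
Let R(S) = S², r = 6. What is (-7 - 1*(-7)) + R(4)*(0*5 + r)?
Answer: 96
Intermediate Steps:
(-7 - 1*(-7)) + R(4)*(0*5 + r) = (-7 - 1*(-7)) + 4²*(0*5 + 6) = (-7 + 7) + 16*(0 + 6) = 0 + 16*6 = 0 + 96 = 96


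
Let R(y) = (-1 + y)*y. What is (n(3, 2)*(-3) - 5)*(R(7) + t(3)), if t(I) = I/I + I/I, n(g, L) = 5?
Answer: -880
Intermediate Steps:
R(y) = y*(-1 + y)
t(I) = 2 (t(I) = 1 + 1 = 2)
(n(3, 2)*(-3) - 5)*(R(7) + t(3)) = (5*(-3) - 5)*(7*(-1 + 7) + 2) = (-15 - 5)*(7*6 + 2) = -20*(42 + 2) = -20*44 = -880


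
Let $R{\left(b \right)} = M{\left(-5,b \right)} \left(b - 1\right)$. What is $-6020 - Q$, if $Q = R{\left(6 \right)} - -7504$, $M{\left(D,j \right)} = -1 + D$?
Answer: $-13494$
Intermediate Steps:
$R{\left(b \right)} = 6 - 6 b$ ($R{\left(b \right)} = \left(-1 - 5\right) \left(b - 1\right) = - 6 \left(-1 + b\right) = 6 - 6 b$)
$Q = 7474$ ($Q = \left(6 - 36\right) - -7504 = \left(6 - 36\right) + 7504 = -30 + 7504 = 7474$)
$-6020 - Q = -6020 - 7474 = -13494$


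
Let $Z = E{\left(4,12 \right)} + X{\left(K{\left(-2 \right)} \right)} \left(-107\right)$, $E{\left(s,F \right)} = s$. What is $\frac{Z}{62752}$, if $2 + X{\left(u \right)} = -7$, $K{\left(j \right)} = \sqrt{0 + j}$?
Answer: $\frac{967}{62752} \approx 0.01541$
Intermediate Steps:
$K{\left(j \right)} = \sqrt{j}$
$X{\left(u \right)} = -9$ ($X{\left(u \right)} = -2 - 7 = -9$)
$Z = 967$ ($Z = 4 - -963 = 4 + 963 = 967$)
$\frac{Z}{62752} = \frac{967}{62752}$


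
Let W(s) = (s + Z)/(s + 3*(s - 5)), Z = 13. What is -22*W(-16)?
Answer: -66/79 ≈ -0.83544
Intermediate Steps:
W(s) = (13 + s)/(-15 + 4*s) (W(s) = (s + 13)/(s + 3*(s - 5)) = (13 + s)/(s + 3*(-5 + s)) = (13 + s)/(s + (-15 + 3*s)) = (13 + s)/(-15 + 4*s))
-22*W(-16) = -22*(13 - 16)/(-15 + 4*(-16)) = -22*(-3)/(-15 - 64) = -22*(-3)/(-79) = -(-22)*(-3)/79 = -22*3/79 = -66/79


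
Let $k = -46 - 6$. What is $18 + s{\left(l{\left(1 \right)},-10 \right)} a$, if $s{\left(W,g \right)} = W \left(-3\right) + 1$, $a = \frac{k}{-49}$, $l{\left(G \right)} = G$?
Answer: $\frac{778}{49} \approx 15.878$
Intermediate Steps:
$k = -52$
$a = \frac{52}{49}$ ($a = - \frac{52}{-49} = \left(-52\right) \left(- \frac{1}{49}\right) = \frac{52}{49} \approx 1.0612$)
$s{\left(W,g \right)} = 1 - 3 W$ ($s{\left(W,g \right)} = - 3 W + 1 = 1 - 3 W$)
$18 + s{\left(l{\left(1 \right)},-10 \right)} a = 18 + \left(1 - 3\right) \frac{52}{49} = 18 - \frac{104}{49} = \frac{778}{49}$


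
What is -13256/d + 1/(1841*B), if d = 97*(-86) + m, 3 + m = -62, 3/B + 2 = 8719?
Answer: 20928101/6633123 ≈ 3.1551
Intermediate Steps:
B = 3/8717 (B = 3/(-2 + 8719) = 3/8717 ≈ 0.00034415)
m = -65 (m = -3 - 62 = -65)
d = -8407 (d = 97*(-86) - 65 = -8342 - 65 = -8407)
-13256/d + 1/(1841*B) = -13256/(-8407) + 1/(1841*(3/8717)) = -13256*(-1/8407) + (1/1841)*(8717/3) = 13256/8407 + 8717/5523 = 20928101/6633123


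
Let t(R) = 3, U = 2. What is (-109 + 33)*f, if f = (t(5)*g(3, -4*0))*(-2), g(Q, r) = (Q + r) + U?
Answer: 2280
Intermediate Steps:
g(Q, r) = 2 + Q + r (g(Q, r) = (Q + r) + 2 = 2 + Q + r)
f = -30 (f = (3*(2 + 3 - 4*0))*(-2) = (3*(2 + 3 + 0))*(-2) = (3*5)*(-2) = 15*(-2) = -30)
(-109 + 33)*f = (-109 + 33)*(-30) = -76*(-30) = 2280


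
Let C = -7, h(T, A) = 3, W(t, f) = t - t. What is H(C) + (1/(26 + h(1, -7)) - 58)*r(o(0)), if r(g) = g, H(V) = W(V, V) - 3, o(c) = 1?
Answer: -1768/29 ≈ -60.966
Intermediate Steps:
W(t, f) = 0
H(V) = -3 (H(V) = 0 - 3 = -3)
H(C) + (1/(26 + h(1, -7)) - 58)*r(o(0)) = -3 + (1/(26 + 3) - 58)*1 = -3 + (1/29 - 58)*1 = -3 - 1681/29*1 = -3 - 1681/29 = -1768/29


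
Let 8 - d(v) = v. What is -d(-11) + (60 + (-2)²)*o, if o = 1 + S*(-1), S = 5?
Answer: -275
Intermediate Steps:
d(v) = 8 - v
o = -4 (o = 1 + 5*(-1) = 1 - 5 = -4)
-d(-11) + (60 + (-2)²)*o = -(8 - 1*(-11)) + (60 + (-2)²)*(-4) = -(8 + 11) + (60 + 4)*(-4) = -1*19 + 64*(-4) = -19 - 256 = -275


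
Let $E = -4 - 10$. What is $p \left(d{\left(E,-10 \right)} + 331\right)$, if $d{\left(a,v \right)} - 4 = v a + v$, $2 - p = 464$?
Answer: $-214830$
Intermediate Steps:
$p = -462$ ($p = 2 - 464 = -462$)
$E = -14$
$d{\left(a,v \right)} = 4 + v + a v$ ($d{\left(a,v \right)} = 4 + \left(v a + v\right) = 4 + \left(a v + v\right) = 4 + \left(v + a v\right) = 4 + v + a v$)
$p \left(d{\left(E,-10 \right)} + 331\right) = - 462 \left(\left(4 - 10 - -140\right) + 331\right) = - 462 \left(\left(4 - 10 + 140\right) + 331\right) = - 462 \left(134 + 331\right) = \left(-462\right) 465 = -214830$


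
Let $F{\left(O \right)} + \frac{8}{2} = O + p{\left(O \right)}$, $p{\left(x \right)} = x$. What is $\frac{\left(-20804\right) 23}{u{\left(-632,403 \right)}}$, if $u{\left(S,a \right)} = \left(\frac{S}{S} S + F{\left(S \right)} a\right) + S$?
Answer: $\frac{119623}{128067} \approx 0.93407$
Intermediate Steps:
$F{\left(O \right)} = -4 + 2 O$ ($F{\left(O \right)} = -4 + \left(O + O\right) = -4 + 2 O$)
$u{\left(S,a \right)} = 2 S + a \left(-4 + 2 S\right)$ ($u{\left(S,a \right)} = \left(\frac{S}{S} S + \left(-4 + 2 S\right) a\right) + S = \left(1 S + a \left(-4 + 2 S\right)\right) + S = \left(S + a \left(-4 + 2 S\right)\right) + S = 2 S + a \left(-4 + 2 S\right)$)
$\frac{\left(-20804\right) 23}{u{\left(-632,403 \right)}} = \frac{\left(-20804\right) 23}{2 \left(-632\right) + 2 \cdot 403 \left(-2 - 632\right)} = - \frac{478492}{-1264 + 2 \cdot 403 \left(-634\right)} = - \frac{478492}{-1264 - 511004} = - \frac{478492}{-512268} = \left(-478492\right) \left(- \frac{1}{512268}\right) = \frac{119623}{128067}$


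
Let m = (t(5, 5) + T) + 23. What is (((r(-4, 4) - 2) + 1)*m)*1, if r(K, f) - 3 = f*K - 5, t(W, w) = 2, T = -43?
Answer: 342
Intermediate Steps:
r(K, f) = -2 + K*f (r(K, f) = 3 + (f*K - 5) = 3 + (K*f - 5) = 3 + (-5 + K*f) = -2 + K*f)
m = -18 (m = (2 - 43) + 23 = -41 + 23 = -18)
(((r(-4, 4) - 2) + 1)*m)*1 = ((((-2 - 4*4) - 2) + 1)*(-18))*1 = ((((-2 - 16) - 2) + 1)*(-18))*1 = (((-18 - 2) + 1)*(-18))*1 = ((-20 + 1)*(-18))*1 = -19*(-18)*1 = 342*1 = 342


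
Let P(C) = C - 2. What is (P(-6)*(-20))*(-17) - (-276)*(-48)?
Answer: -15968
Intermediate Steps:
P(C) = -2 + C
(P(-6)*(-20))*(-17) - (-276)*(-48) = ((-2 - 6)*(-20))*(-17) - (-276)*(-48) = -8*(-20)*(-17) - 1*13248 = 160*(-17) - 13248 = -2720 - 13248 = -15968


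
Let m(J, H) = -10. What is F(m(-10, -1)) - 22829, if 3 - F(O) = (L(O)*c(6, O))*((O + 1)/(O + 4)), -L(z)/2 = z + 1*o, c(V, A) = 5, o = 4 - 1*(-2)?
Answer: -22886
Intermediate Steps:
o = 6 (o = 4 + 2 = 6)
L(z) = -12 - 2*z (L(z) = -2*(z + 1*6) = -2*(z + 6) = -2*(6 + z) = -12 - 2*z)
F(O) = 3 - (1 + O)*(-60 - 10*O)/(4 + O) (F(O) = 3 - (-12 - 2*O)*5*(O + 1)/(O + 4) = 3 - (-60 - 10*O)*(1 + O)/(4 + O) = 3 - (1 + O)*(-60 - 10*O)/(4 + O))
F(m(-10, -1)) - 22829 = (72 + 10*(-10)² + 73*(-10))/(4 - 10) - 22829 = (72 + 10*100 - 730)/(-6) - 22829 = -(72 + 1000 - 730)/6 - 22829 = -⅙*342 - 22829 = -57 - 22829 = -22886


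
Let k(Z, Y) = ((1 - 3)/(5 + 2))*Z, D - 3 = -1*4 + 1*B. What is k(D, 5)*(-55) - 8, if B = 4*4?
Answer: 1594/7 ≈ 227.71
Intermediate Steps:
B = 16
D = 15 (D = 3 + (-1*4 + 1*16) = 3 + (-4 + 16) = 3 + 12 = 15)
k(Z, Y) = -2*Z/7 (k(Z, Y) = (-2/7)*Z = (-2*⅐)*Z = -2*Z/7)
k(D, 5)*(-55) - 8 = -2/7*15*(-55) - 8 = -30/7*(-55) - 8 = 1650/7 - 8 = 1594/7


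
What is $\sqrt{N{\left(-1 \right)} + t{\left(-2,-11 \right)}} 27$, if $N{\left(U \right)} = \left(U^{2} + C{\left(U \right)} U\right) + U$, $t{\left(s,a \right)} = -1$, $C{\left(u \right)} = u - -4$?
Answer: $54 i \approx 54.0 i$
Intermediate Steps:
$C{\left(u \right)} = 4 + u$ ($C{\left(u \right)} = u + 4 = 4 + u$)
$N{\left(U \right)} = U + U^{2} + U \left(4 + U\right)$ ($N{\left(U \right)} = \left(U^{2} + \left(4 + U\right) U\right) + U = \left(U^{2} + U \left(4 + U\right)\right) + U = U + U^{2} + U \left(4 + U\right)$)
$\sqrt{N{\left(-1 \right)} + t{\left(-2,-11 \right)}} 27 = \sqrt{- (5 + 2 \left(-1\right)) - 1} \cdot 27 = \sqrt{- (5 - 2) - 1} \cdot 27 = \sqrt{\left(-1\right) 3 - 1} \cdot 27 = \sqrt{-3 - 1} \cdot 27 = \sqrt{-4} \cdot 27 = 2 i 27 = 54 i$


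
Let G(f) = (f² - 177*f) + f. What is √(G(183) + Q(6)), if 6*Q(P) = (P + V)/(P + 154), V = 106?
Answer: √1153005/30 ≈ 35.793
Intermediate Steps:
Q(P) = (106 + P)/(6*(154 + P)) (Q(P) = ((P + 106)/(P + 154))/6 = ((106 + P)/(154 + P))/6 = (106 + P)/(6*(154 + P)))
G(f) = f² - 176*f
√(G(183) + Q(6)) = √(183*(-176 + 183) + (106 + 6)/(6*(154 + 6))) = √(183*7 + (⅙)*112/160) = √(1281 + (⅙)*(1/160)*112) = √(1281 + 7/60) = √(76867/60) = √1153005/30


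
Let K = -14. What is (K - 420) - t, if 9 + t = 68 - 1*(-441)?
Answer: -934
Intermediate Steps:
t = 500 (t = -9 + (68 - 1*(-441)) = -9 + (68 + 441) = -9 + 509 = 500)
(K - 420) - t = (-14 - 420) - 1*500 = -434 - 500 = -934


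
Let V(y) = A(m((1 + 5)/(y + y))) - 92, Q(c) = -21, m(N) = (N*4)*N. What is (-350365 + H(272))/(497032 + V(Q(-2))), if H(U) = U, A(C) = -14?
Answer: -350093/496926 ≈ -0.70452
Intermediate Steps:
m(N) = 4*N² (m(N) = (4*N)*N = 4*N²)
V(y) = -106 (V(y) = -14 - 92 = -106)
(-350365 + H(272))/(497032 + V(Q(-2))) = (-350365 + 272)/(497032 - 106) = -350093/496926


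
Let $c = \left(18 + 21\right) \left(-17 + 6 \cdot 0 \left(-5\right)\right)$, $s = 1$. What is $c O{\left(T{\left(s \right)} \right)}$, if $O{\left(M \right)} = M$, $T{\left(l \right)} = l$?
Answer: $-663$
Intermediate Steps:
$c = -663$ ($c = 39 \left(-17 + 0 \left(-5\right)\right) = 39 \left(-17 + 0\right) = 39 \left(-17\right) = -663$)
$c O{\left(T{\left(s \right)} \right)} = \left(-663\right) 1 = -663$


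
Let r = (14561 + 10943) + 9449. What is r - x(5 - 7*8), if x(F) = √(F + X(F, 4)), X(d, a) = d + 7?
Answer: 34953 - I*√95 ≈ 34953.0 - 9.7468*I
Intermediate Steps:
X(d, a) = 7 + d
r = 34953 (r = 25504 + 9449 = 34953)
x(F) = √(7 + 2*F) (x(F) = √(F + (7 + F)) = √(7 + 2*F))
r - x(5 - 7*8) = 34953 - √(7 + 2*(5 - 7*8)) = 34953 - √(7 + 2*(5 - 56)) = 34953 - √(7 + 2*(-51)) = 34953 - √(7 - 102) = 34953 - √(-95) = 34953 - I*√95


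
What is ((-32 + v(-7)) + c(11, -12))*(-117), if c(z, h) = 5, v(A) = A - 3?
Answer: 4329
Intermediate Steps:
v(A) = -3 + A
((-32 + v(-7)) + c(11, -12))*(-117) = ((-32 + (-3 - 7)) + 5)*(-117) = ((-32 - 10) + 5)*(-117) = (-42 + 5)*(-117) = -37*(-117) = 4329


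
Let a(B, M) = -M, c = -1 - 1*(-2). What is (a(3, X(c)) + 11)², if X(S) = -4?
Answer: 225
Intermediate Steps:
c = 1 (c = -1 + 2 = 1)
(a(3, X(c)) + 11)² = (-1*(-4) + 11)² = (4 + 11)² = 15² = 225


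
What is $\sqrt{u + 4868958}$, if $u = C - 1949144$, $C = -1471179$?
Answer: $\sqrt{1448635} \approx 1203.6$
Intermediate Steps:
$u = -3420323$ ($u = -1471179 - 1949144 = -3420323$)
$\sqrt{u + 4868958} = \sqrt{-3420323 + 4868958} = \sqrt{1448635}$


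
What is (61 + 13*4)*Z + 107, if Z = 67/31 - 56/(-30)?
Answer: 261404/465 ≈ 562.16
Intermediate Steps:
Z = 1873/465 (Z = 67*(1/31) - 56*(-1/30) = 67/31 + 28/15 = 1873/465 ≈ 4.0280)
(61 + 13*4)*Z + 107 = (61 + 13*4)*(1873/465) + 107 = (61 + 52)*(1873/465) + 107 = 113*(1873/465) + 107 = 211649/465 + 107 = 261404/465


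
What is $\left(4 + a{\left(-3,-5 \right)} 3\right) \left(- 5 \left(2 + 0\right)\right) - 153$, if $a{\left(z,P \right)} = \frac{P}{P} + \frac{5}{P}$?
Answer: $-193$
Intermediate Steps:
$a{\left(z,P \right)} = 1 + \frac{5}{P}$
$\left(4 + a{\left(-3,-5 \right)} 3\right) \left(- 5 \left(2 + 0\right)\right) - 153 = \left(4 + \frac{5 - 5}{-5} \cdot 3\right) \left(- 5 \left(2 + 0\right)\right) - 153 = \left(4 + \left(- \frac{1}{5}\right) 0 \cdot 3\right) \left(\left(-5\right) 2\right) - 153 = \left(4 + 0 \cdot 3\right) \left(-10\right) - 153 = \left(4 + 0\right) \left(-10\right) - 153 = 4 \left(-10\right) - 153 = -40 - 153 = -193$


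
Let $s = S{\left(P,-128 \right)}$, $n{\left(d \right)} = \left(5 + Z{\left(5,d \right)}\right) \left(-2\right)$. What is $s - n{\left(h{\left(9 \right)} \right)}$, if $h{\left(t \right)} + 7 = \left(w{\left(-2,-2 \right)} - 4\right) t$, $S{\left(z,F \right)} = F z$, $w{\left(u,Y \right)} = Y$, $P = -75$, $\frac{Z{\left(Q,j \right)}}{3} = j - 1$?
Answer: $9238$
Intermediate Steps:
$Z{\left(Q,j \right)} = -3 + 3 j$ ($Z{\left(Q,j \right)} = 3 \left(j - 1\right) = 3 \left(-1 + j\right) = -3 + 3 j$)
$h{\left(t \right)} = -7 - 6 t$ ($h{\left(t \right)} = -7 + \left(-2 - 4\right) t = -7 - 6 t$)
$n{\left(d \right)} = -4 - 6 d$ ($n{\left(d \right)} = \left(5 + \left(-3 + 3 d\right)\right) \left(-2\right) = \left(2 + 3 d\right) \left(-2\right) = -4 - 6 d$)
$s = 9600$ ($s = \left(-128\right) \left(-75\right) = 9600$)
$s - n{\left(h{\left(9 \right)} \right)} = 9600 - \left(-4 - 6 \left(-7 - 54\right)\right) = 9600 - \left(-4 - -366\right) = 9600 - \left(-4 + 366\right) = 9600 - 362 = 9238$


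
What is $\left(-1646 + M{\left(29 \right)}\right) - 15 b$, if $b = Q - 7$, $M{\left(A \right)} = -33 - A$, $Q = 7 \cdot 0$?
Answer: $-1603$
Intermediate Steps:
$Q = 0$
$b = -7$ ($b = 0 - 7 = -7$)
$\left(-1646 + M{\left(29 \right)}\right) - 15 b = \left(-1646 - 62\right) - 15 \left(-7\right) = \left(-1646 - 62\right) - -105 = \left(-1646 - 62\right) + 105 = -1708 + 105 = -1603$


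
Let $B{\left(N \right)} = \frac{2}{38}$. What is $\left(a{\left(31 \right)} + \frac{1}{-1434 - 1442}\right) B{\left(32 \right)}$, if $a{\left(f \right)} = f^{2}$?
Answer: $\frac{145465}{2876} \approx 50.579$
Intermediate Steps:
$B{\left(N \right)} = \frac{1}{19}$ ($B{\left(N \right)} = 2 \cdot \frac{1}{38} = \frac{1}{19}$)
$\left(a{\left(31 \right)} + \frac{1}{-1434 - 1442}\right) B{\left(32 \right)} = \left(31^{2} + \frac{1}{-1434 - 1442}\right) \frac{1}{19} = \left(961 + \frac{1}{-2876}\right) \frac{1}{19} = \left(961 - \frac{1}{2876}\right) \frac{1}{19} = \frac{2763835}{2876} \cdot \frac{1}{19} = \frac{145465}{2876}$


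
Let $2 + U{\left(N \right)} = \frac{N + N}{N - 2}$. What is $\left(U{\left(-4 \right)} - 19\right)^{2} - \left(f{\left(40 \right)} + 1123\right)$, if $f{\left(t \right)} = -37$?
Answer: $- \frac{6293}{9} \approx -699.22$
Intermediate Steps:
$U{\left(N \right)} = -2 + \frac{2 N}{-2 + N}$ ($U{\left(N \right)} = -2 + \frac{N + N}{N - 2} = -2 + \frac{2 N}{-2 + N}$)
$\left(U{\left(-4 \right)} - 19\right)^{2} - \left(f{\left(40 \right)} + 1123\right) = \left(\frac{4}{-2 - 4} - 19\right)^{2} - \left(-37 + 1123\right) = \left(\frac{4}{-6} - 19\right)^{2} - 1086 = \left(4 \left(- \frac{1}{6}\right) - 19\right)^{2} - 1086 = \left(- \frac{2}{3} - 19\right)^{2} - 1086 = \left(- \frac{59}{3}\right)^{2} - 1086 = \frac{3481}{9} - 1086 = - \frac{6293}{9}$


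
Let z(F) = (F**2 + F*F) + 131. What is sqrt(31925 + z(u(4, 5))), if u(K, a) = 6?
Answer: 8*sqrt(502) ≈ 179.24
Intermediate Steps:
z(F) = 131 + 2*F**2 (z(F) = (F**2 + F**2) + 131 = 2*F**2 + 131 = 131 + 2*F**2)
sqrt(31925 + z(u(4, 5))) = sqrt(31925 + (131 + 2*6**2)) = sqrt(31925 + (131 + 2*36)) = sqrt(31925 + (131 + 72)) = sqrt(31925 + 203) = sqrt(32128) = 8*sqrt(502)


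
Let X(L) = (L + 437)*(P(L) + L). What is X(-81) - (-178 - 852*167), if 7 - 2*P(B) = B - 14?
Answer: 131782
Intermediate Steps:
P(B) = 21/2 - B/2 (P(B) = 7/2 - (B - 14)/2 = 7/2 - (-14 + B)/2 = 7/2 + (7 - B/2) = 21/2 - B/2)
X(L) = (437 + L)*(21/2 + L/2) (X(L) = (L + 437)*((21/2 - L/2) + L) = (437 + L)*(21/2 + L/2))
X(-81) - (-178 - 852*167) = (9177/2 + (1/2)*(-81)**2 + 229*(-81)) - (-178 - 852*167) = (9177/2 + (1/2)*6561 - 18549) - (-178 - 142284) = (9177/2 + 6561/2 - 18549) - 1*(-142462) = -10680 + 142462 = 131782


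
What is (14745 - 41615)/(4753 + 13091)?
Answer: -13435/8922 ≈ -1.5058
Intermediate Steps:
(14745 - 41615)/(4753 + 13091) = -26870/17844 = -26870*1/17844 = -13435/8922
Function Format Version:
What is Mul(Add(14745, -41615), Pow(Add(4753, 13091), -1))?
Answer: Rational(-13435, 8922) ≈ -1.5058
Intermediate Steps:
Mul(Add(14745, -41615), Pow(Add(4753, 13091), -1)) = Mul(-26870, Pow(17844, -1)) = Mul(-26870, Rational(1, 17844)) = Rational(-13435, 8922)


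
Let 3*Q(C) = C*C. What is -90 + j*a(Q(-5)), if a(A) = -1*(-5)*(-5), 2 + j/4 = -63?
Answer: 6410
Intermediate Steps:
j = -260 (j = -8 + 4*(-63) = -8 - 252 = -260)
Q(C) = C²/3 (Q(C) = (C*C)/3 = C²/3)
a(A) = -25 (a(A) = 5*(-5) = -25)
-90 + j*a(Q(-5)) = -90 - 260*(-25) = -90 + 6500 = 6410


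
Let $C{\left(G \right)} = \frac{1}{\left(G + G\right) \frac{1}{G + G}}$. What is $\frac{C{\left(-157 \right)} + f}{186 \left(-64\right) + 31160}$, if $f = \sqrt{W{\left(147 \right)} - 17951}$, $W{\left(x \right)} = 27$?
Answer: $\frac{1}{19256} + \frac{i \sqrt{4481}}{9628} \approx 5.1932 \cdot 10^{-5} + 0.0069527 i$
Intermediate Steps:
$C{\left(G \right)} = 1$ ($C{\left(G \right)} = \frac{1}{2 G \frac{1}{2 G}} = 1^{-1} = 1$)
$f = 2 i \sqrt{4481}$ ($f = \sqrt{27 - 17951} = \sqrt{-17924} = 2 i \sqrt{4481} \approx 133.88 i$)
$\frac{C{\left(-157 \right)} + f}{186 \left(-64\right) + 31160} = \frac{1 + 2 i \sqrt{4481}}{186 \left(-64\right) + 31160} = \frac{1 + 2 i \sqrt{4481}}{-11904 + 31160} = \frac{1 + 2 i \sqrt{4481}}{19256} = \left(1 + 2 i \sqrt{4481}\right) \frac{1}{19256} = \frac{1}{19256} + \frac{i \sqrt{4481}}{9628}$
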